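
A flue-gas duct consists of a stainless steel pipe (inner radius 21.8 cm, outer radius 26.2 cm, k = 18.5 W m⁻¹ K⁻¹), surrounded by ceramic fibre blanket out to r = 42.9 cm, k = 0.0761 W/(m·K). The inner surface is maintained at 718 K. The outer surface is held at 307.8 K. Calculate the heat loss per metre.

Q' = 397 W/m

Treat each layer as a resistance in series:
  R'_stainless steel = ln(0.262/0.218)/(2πk) = 0.1838/(2π·18.5) = 0.001582 m·K/W
  R'_ceramic fibre blanket = ln(0.429/0.262)/(2πk) = 0.4931/(2π·0.0761) = 1.031 m·K/W
ΣR = 0.001582 + 1.031 = 1.033 m·K/W
Q' = ΔT/ΣR = (718 K − 307.8 K)/1.033 = 397 W/m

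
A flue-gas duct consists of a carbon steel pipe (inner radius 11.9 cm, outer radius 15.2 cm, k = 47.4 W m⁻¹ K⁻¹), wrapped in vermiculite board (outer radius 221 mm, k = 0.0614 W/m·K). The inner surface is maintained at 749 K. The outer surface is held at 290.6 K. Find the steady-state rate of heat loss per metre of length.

Resistance network (inner→outer):
  R'_carbon steel = ln(0.152/0.119)/(2πk) = 0.2448/(2π·47.4) = 8.218×10^-4 m·K/W
  R'_vermiculite board = ln(0.221/0.152)/(2πk) = 0.3743/(2π·0.0614) = 0.9702 m·K/W
ΣR = 8.218×10^-4 + 0.9702 = 0.9710 m·K/W
Q' = ΔT/ΣR = (749 K − 290.6 K)/0.9710 = 472 W/m

Q' = 472 W/m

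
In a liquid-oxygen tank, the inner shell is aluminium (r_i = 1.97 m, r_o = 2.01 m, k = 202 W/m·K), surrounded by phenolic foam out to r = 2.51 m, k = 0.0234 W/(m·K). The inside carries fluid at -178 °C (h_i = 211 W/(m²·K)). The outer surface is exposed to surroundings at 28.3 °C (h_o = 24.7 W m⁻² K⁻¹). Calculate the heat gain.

Series thermal resistances, inner to outer:
  R_conv,in = 1/(4πr²h) = 1/(4π·1.97²·211) = 9.718×10^-5 K/W
  R_aluminium = (1/1.97 − 1/2.01)/(4πk) = 0.01010/(4π·202) = 3.980×10^-6 K/W
  R_phenolic foam = (1/2.01 − 1/2.51)/(4πk) = 0.09911/(4π·0.0234) = 0.3370 K/W
  R_conv,out = 1/(4πr²h) = 1/(4π·2.51²·24.7) = 5.114×10^-4 K/W
ΣR = 9.718×10^-5 + 3.980×10^-6 + 0.3370 + 5.114×10^-4 = 0.3376 K/W
Q = ΔT/ΣR = (-178 °C − 28.3 °C)/0.3376 = -611 W
(Negative Q ⇒ heat flows inward; heat gain = 611 W.)

Q = 611 W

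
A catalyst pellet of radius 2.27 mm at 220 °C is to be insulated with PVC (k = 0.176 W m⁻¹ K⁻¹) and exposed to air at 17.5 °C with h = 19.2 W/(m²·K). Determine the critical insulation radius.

r_cr = 1.83 cm

For a sphere, r_cr = 2k_ins/h = 2·0.176/19.2 = 0.0183 m = 1.83 cm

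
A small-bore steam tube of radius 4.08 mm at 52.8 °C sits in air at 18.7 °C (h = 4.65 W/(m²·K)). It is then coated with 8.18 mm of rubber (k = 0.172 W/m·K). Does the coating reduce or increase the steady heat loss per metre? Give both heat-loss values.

increases: 4.06 → 8.95 W/m

Critical radius for a cylinder: r_cr = k/h = 0.0370 m = 3.70 cm.
Outer radius after coating: r₂ = 0.00408 + 0.00818 = 0.01226 m.
Since r₁ < r_cr and r₂ ≤ r_cr, the coating moves toward the maximum at r_cr — heat loss rises.
Bare: R = 1/(2πr₁h) = 8.389 m·K/W; Q = 34.1/8.389 = 4.06 W/m.
Coated: R = R_cond + R_conv = 3.810 m·K/W; Q = 34.1/3.810 = 8.95 W/m.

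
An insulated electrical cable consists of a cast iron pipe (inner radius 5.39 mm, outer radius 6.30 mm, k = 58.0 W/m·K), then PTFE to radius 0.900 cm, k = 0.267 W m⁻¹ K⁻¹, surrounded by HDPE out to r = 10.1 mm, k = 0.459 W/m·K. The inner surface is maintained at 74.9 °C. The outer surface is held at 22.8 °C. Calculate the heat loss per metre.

Treat each layer as a resistance in series:
  R'_cast iron = ln(0.00630/0.00539)/(2πk) = 0.1560/(2π·58.0) = 4.281×10^-4 m·K/W
  R'_PTFE = ln(0.00900/0.00630)/(2πk) = 0.3567/(2π·0.267) = 0.2126 m·K/W
  R'_HDPE = ln(0.0101/0.00900)/(2πk) = 0.1153/(2π·0.459) = 0.03998 m·K/W
ΣR = 4.281×10^-4 + 0.2126 + 0.03998 = 0.2530 m·K/W
Q' = ΔT/ΣR = (74.9 °C − 22.8 °C)/0.2530 = 206 W/m

Q' = 206 W/m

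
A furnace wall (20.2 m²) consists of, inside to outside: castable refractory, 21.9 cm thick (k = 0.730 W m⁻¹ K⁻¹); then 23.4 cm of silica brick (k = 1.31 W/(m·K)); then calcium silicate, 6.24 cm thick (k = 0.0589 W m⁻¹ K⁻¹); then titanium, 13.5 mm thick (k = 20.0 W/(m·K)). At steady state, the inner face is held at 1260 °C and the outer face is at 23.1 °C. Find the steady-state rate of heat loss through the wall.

Q = 16200 W

Series thermal resistances, inner to outer:
  R_castable refractory = L/(kA) = 0.219/(0.730·20.2) = 0.01485 K/W
  R_silica brick = L/(kA) = 0.234/(1.31·20.2) = 0.008843 K/W
  R_calcium silicate = L/(kA) = 0.0624/(0.0589·20.2) = 0.05245 K/W
  R_titanium = L/(kA) = 0.0135/(20.0·20.2) = 3.342×10^-5 K/W
ΣR = 0.01485 + 0.008843 + 0.05245 + 3.342×10^-5 = 0.07618 K/W
Q = ΔT/ΣR = (1260 °C − 23.1 °C)/0.07618 = 16200 W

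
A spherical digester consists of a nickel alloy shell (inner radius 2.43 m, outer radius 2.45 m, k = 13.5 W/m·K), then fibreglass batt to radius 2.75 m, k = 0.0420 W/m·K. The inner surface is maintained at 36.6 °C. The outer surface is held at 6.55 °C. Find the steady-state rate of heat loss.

Q = 356 W

Series thermal resistances, inner to outer:
  R_nickel alloy = (1/2.43 − 1/2.45)/(4πk) = 0.003359/(4π·13.5) = 1.980×10^-5 K/W
  R_fibreglass batt = (1/2.45 − 1/2.75)/(4πk) = 0.04453/(4π·0.0420) = 0.08437 K/W
ΣR = 1.980×10^-5 + 0.08437 = 0.08439 K/W
Q = ΔT/ΣR = (36.6 °C − 6.55 °C)/0.08439 = 356 W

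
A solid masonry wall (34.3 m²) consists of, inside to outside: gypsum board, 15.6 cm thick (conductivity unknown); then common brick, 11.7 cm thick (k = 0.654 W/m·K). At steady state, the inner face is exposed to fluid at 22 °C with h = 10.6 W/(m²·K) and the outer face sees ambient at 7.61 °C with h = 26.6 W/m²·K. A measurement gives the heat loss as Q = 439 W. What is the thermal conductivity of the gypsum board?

ΣR = ΔT/Q = |22 − 7.61|/439 = 0.03278 K/W
Known resistances:
  R_conv,in = 1/(hA) = 1/(10.6·34.3) = 0.002750 K/W
  R_common brick = L/(kA) = 0.117/(0.654·34.3) = 0.005216 K/W
  R_conv,out = 1/(hA) = 1/(26.6·34.3) = 0.001096 K/W
R_gypsum board = ΣR − ΣR_known = 0.03278 − 0.009062 = 0.02372 K/W
L/(kA) = 0.02372 ⇒ k = 0.156/(0.02372·34.3) = 0.192 W/m·K

k = 0.192 W/m·K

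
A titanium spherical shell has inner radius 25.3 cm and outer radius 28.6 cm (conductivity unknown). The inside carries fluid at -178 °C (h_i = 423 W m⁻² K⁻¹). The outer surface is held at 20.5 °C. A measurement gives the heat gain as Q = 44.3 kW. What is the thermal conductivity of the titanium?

ΣR = ΔT/Q = |-178 − 20.5|/44300 = 0.004481 K/W
Known resistances:
  R_conv,in = 1/(4πr²h) = 1/(4π·0.253²·423) = 0.002939 K/W
R_titanium = ΣR − ΣR_known = 0.004481 − 0.002939 = 0.001542 K/W
(1/r₁−1/r₂)/(4πk) = 0.001542 ⇒ k = 0.4561/(4π·0.001542) = 23.5 W/m·K

k = 23.5 W/m·K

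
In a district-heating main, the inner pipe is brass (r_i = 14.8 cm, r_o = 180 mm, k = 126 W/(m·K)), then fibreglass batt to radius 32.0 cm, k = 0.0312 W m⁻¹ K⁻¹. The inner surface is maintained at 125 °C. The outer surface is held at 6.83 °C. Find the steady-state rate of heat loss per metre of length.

Q' = 40.3 W/m

Treat each layer as a resistance in series:
  R'_brass = ln(0.180/0.148)/(2πk) = 0.1957/(2π·126) = 2.473×10^-4 m·K/W
  R'_fibreglass batt = ln(0.320/0.180)/(2πk) = 0.5754/(2π·0.0312) = 2.935 m·K/W
ΣR = 2.473×10^-4 + 2.935 = 2.935 m·K/W
Q' = ΔT/ΣR = (125 °C − 6.83 °C)/2.935 = 40.3 W/m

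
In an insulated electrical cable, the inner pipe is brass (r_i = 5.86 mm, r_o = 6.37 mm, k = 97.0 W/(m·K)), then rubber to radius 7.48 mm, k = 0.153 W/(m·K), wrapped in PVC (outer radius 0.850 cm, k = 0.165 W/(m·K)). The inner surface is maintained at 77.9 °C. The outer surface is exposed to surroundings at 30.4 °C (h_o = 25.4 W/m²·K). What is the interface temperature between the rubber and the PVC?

T = 70.2 °C

Series thermal resistances, inner to outer:
  R'_brass = ln(0.00637/0.00586)/(2πk) = 0.08345/(2π·97.0) = 1.369×10^-4 m·K/W
  R'_rubber = ln(0.00748/0.00637)/(2πk) = 0.1606/(2π·0.153) = 0.1671 m·K/W
  R'_PVC = ln(0.00850/0.00748)/(2πk) = 0.1278/(2π·0.165) = 0.1233 m·K/W
  R'_conv,out = 1/(2πr h) = 1/(2π·0.00850·25.4) = 0.7372 m·K/W
ΣR = 1.369×10^-4 + 0.1671 + 0.1233 + 0.7372 = 1.028 m·K/W
Q' = ΔT/ΣR = (77.9 °C − 30.4 °C)/1.028 = 46.21 W/m
From the inner boundary to the rubber/PVC interface, ΣR_partial = 0.1672 m·K/W.
T_interface = T_in − Q'·ΣR_partial = 77.9 °C − (46.21)(0.1672) = 70.2 °C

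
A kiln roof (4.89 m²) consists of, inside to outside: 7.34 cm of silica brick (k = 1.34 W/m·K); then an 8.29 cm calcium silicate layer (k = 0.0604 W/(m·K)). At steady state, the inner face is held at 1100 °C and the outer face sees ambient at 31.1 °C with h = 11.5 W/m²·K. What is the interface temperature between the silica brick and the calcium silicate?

Resistance network (inner→outer):
  R_silica brick = L/(kA) = 0.0734/(1.34·4.89) = 0.01120 K/W
  R_calcium silicate = L/(kA) = 0.0829/(0.0604·4.89) = 0.2807 K/W
  R_conv,out = 1/(hA) = 1/(11.5·4.89) = 0.01778 K/W
ΣR = 0.01120 + 0.2807 + 0.01778 = 0.3097 K/W
Q = ΔT/ΣR = (1100 °C − 31.1 °C)/0.3097 = 3451 W
From the inner boundary to the silica brick/calcium silicate interface, ΣR_partial = 0.01120 K/W.
T_interface = T_in − Q·ΣR_partial = 1100 °C − (3451)(0.01120) = 1061 °C

T = 1061 °C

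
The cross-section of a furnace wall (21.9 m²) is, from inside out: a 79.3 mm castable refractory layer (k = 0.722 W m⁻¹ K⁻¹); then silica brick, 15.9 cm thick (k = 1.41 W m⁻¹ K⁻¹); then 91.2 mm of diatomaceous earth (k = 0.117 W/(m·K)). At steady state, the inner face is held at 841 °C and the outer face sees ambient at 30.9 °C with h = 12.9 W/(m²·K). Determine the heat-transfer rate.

Resistance network (inner→outer):
  R_castable refractory = L/(kA) = 0.0793/(0.722·21.9) = 0.005015 K/W
  R_silica brick = L/(kA) = 0.159/(1.41·21.9) = 0.005149 K/W
  R_diatomaceous earth = L/(kA) = 0.0912/(0.117·21.9) = 0.03559 K/W
  R_conv,out = 1/(hA) = 1/(12.9·21.9) = 0.003540 K/W
ΣR = 0.005015 + 0.005149 + 0.03559 + 0.003540 = 0.04929 K/W
Q = ΔT/ΣR = (841 °C − 30.9 °C)/0.04929 = 16400 W

Q = 16400 W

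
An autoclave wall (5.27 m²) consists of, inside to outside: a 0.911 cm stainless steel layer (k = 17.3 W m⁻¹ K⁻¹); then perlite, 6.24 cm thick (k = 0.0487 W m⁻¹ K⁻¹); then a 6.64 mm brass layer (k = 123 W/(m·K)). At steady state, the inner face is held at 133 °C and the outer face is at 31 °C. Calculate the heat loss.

Q = 419 W

Resistance network (inner→outer):
  R_stainless steel = L/(kA) = 0.00911/(17.3·5.27) = 9.992×10^-5 K/W
  R_perlite = L/(kA) = 0.0624/(0.0487·5.27) = 0.2431 K/W
  R_brass = L/(kA) = 0.00664/(123·5.27) = 1.024×10^-5 K/W
ΣR = 9.992×10^-5 + 0.2431 + 1.024×10^-5 = 0.2432 K/W
Q = ΔT/ΣR = (133 °C − 31 °C)/0.2432 = 419 W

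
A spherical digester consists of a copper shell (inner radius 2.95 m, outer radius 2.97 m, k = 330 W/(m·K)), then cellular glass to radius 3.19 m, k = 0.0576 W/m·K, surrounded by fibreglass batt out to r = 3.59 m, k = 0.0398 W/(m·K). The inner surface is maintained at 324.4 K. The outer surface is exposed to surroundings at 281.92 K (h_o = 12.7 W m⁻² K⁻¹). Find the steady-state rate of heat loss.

Series thermal resistances, inner to outer:
  R_copper = (1/2.95 − 1/2.97)/(4πk) = 0.002283/(4π·330) = 5.505×10^-7 K/W
  R_cellular glass = (1/2.97 − 1/3.19)/(4πk) = 0.02322/(4π·0.0576) = 0.03208 K/W
  R_fibreglass batt = (1/3.19 − 1/3.59)/(4πk) = 0.03493/(4π·0.0398) = 0.06984 K/W
  R_conv,out = 1/(4πr²h) = 1/(4π·3.59²·12.7) = 4.862×10^-4 K/W
ΣR = 5.505×10^-7 + 0.03208 + 0.06984 + 4.862×10^-4 = 0.1024 K/W
Q = ΔT/ΣR = (324.4 K − 281.92 K)/0.1024 = 415 W

Q = 415 W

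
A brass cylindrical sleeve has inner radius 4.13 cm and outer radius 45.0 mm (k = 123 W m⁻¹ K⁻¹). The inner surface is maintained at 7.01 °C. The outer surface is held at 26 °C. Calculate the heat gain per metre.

Q' = 2πk·ΔT/ln(r₂/r₁) = 2π × 123 × 18.99 / ln(0.0450/0.0413) = 1.71×10^5 W/m

Q' = 171 kW/m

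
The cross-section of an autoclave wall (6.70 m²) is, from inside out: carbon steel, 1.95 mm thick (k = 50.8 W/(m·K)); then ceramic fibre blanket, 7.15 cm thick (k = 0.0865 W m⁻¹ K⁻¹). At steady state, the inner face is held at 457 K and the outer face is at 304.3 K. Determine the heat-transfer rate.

Q = 1240 W

Resistance network (inner→outer):
  R_carbon steel = L/(kA) = 0.00195/(50.8·6.70) = 5.729×10^-6 K/W
  R_ceramic fibre blanket = L/(kA) = 0.0715/(0.0865·6.70) = 0.1234 K/W
ΣR = 5.729×10^-6 + 0.1234 = 0.1234 K/W
Q = ΔT/ΣR = (457 K − 304.3 K)/0.1234 = 1240 W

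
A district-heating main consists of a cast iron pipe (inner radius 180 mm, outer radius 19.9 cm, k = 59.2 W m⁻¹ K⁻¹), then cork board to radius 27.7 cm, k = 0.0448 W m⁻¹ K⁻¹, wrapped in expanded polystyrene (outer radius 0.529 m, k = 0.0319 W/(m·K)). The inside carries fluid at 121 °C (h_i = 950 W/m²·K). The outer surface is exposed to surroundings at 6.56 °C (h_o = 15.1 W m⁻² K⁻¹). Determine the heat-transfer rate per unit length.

Q' = 25.9 W/m

Treat each layer as a resistance in series:
  R'_conv,in = 1/(2πr h) = 1/(2π·0.180·950) = 9.307×10^-4 m·K/W
  R'_cast iron = ln(0.199/0.180)/(2πk) = 0.1003/(2π·59.2) = 2.698×10^-4 m·K/W
  R'_cork board = ln(0.277/0.199)/(2πk) = 0.3307/(2π·0.0448) = 1.175 m·K/W
  R'_expanded polystyrene = ln(0.529/0.277)/(2πk) = 0.6470/(2π·0.0319) = 3.228 m·K/W
  R'_conv,out = 1/(2πr h) = 1/(2π·0.529·15.1) = 0.01992 m·K/W
ΣR = 9.307×10^-4 + 2.698×10^-4 + 1.175 + 3.228 + 0.01992 = 4.424 m·K/W
Q' = ΔT/ΣR = (121 °C − 6.56 °C)/4.424 = 25.9 W/m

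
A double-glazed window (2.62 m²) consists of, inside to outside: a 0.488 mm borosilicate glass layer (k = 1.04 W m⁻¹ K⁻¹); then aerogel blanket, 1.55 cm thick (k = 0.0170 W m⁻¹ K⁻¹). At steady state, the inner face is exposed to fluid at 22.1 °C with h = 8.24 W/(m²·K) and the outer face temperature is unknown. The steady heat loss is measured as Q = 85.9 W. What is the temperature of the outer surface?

Sum the resistances:
  R_conv,in = 1/(hA) = 1/(8.24·2.62) = 0.04632 K/W
  R_borosilicate glass = L/(kA) = 4.88×10^-4/(1.04·2.62) = 1.791×10^-4 K/W
  R_aerogel blanket = L/(kA) = 0.0155/(0.0170·2.62) = 0.3480 K/W
ΣR = 0.3945 K/W
ΔT = Q·ΣR = 85.9 × 0.3945 = 33.89 K
Heat flows outward, so T_out = T_in − ΔT = 22.1 − 33.89 = -11.8 °C

T_out = -11.8 °C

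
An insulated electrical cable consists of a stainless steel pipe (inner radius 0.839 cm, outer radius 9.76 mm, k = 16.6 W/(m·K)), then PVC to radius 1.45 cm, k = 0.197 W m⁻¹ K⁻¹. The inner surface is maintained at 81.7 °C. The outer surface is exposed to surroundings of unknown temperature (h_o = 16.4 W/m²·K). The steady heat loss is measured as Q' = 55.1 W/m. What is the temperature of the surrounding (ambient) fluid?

T_out = 27.1 °C

Series resistances:
  R'_stainless steel = ln(0.00976/0.00839)/(2πk) = 0.1513/(2π·16.6) = 0.001450 m·K/W
  R'_PVC = ln(0.0145/0.00976)/(2πk) = 0.3959/(2π·0.197) = 0.3198 m·K/W
  R'_conv,out = 1/(2πr h) = 1/(2π·0.0145·16.4) = 0.6693 m·K/W
ΣR = 0.9905 m·K/W
ΔT = Q'·ΣR = 55.1 × 0.9905 = 54.58 K
Heat flows outward, so T_out = T_in − ΔT = 81.7 − 54.58 = 27.1 °C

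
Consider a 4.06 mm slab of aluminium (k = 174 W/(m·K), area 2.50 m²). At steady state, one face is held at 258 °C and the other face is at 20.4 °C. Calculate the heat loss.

Q = 2.55×10^7 W

Q = kA·ΔT/L = 174 × 2.50 × |258 °C − 20.4 °C| / 0.00406 = 2.55×10^7 W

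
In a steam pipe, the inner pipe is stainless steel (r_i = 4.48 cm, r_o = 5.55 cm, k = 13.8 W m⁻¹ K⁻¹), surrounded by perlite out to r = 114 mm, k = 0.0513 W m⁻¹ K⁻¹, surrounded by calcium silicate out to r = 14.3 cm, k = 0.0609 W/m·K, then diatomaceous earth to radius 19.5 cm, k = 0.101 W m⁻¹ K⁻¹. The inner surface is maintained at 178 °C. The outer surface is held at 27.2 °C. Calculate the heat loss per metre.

Q' = 45.5 W/m

Treat each layer as a resistance in series:
  R'_stainless steel = ln(0.0555/0.0448)/(2πk) = 0.2142/(2π·13.8) = 0.002470 m·K/W
  R'_perlite = ln(0.114/0.0555)/(2πk) = 0.7198/(2π·0.0513) = 2.233 m·K/W
  R'_calcium silicate = ln(0.143/0.114)/(2πk) = 0.2266/(2π·0.0609) = 0.5923 m·K/W
  R'_diatomaceous earth = ln(0.195/0.143)/(2πk) = 0.3102/(2π·0.101) = 0.4887 m·K/W
ΣR = 0.002470 + 2.233 + 0.5923 + 0.4887 = 3.316 m·K/W
Q' = ΔT/ΣR = (178 °C − 27.2 °C)/3.316 = 45.5 W/m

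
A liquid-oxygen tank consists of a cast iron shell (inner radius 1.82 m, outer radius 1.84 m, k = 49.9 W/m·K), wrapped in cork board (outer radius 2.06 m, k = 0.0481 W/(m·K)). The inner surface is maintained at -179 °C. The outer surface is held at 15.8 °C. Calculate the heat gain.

Q = 2.03 kW

Treat each layer as a resistance in series:
  R_cast iron = (1/1.82 − 1/1.84)/(4πk) = 0.005972/(4π·49.9) = 9.524×10^-6 K/W
  R_cork board = (1/1.84 − 1/2.06)/(4πk) = 0.05804/(4π·0.0481) = 0.09602 K/W
ΣR = 9.524×10^-6 + 0.09602 = 0.09603 K/W
Q = ΔT/ΣR = (-179 °C − 15.8 °C)/0.09603 = -2030 W
(Negative Q ⇒ heat flows inward; heat gain = 2030 W.)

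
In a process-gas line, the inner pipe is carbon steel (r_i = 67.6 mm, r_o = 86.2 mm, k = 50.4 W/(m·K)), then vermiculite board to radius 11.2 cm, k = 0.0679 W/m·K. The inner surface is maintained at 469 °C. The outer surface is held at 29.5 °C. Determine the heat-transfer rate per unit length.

Q' = 715 W/m

Series thermal resistances, inner to outer:
  R'_carbon steel = ln(0.0862/0.0676)/(2πk) = 0.2431/(2π·50.4) = 7.676×10^-4 m·K/W
  R'_vermiculite board = ln(0.112/0.0862)/(2πk) = 0.2618/(2π·0.0679) = 0.6137 m·K/W
ΣR = 7.676×10^-4 + 0.6137 = 0.6145 m·K/W
Q' = ΔT/ΣR = (469 °C − 29.5 °C)/0.6145 = 715 W/m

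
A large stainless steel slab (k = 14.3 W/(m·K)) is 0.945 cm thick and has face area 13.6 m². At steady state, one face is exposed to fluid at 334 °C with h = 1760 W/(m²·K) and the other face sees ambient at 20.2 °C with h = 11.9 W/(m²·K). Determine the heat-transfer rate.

Q = 50.1 kW

Treat each layer as a resistance in series:
  R_conv,in = 1/(hA) = 1/(1760·13.6) = 4.178×10^-5 K/W
  R_stainless steel = L/(kA) = 0.00945/(14.3·13.6) = 4.859×10^-5 K/W
  R_conv,out = 1/(hA) = 1/(11.9·13.6) = 0.006179 K/W
ΣR = 4.178×10^-5 + 4.859×10^-5 + 0.006179 = 0.006269 K/W
Q = ΔT/ΣR = (334 °C − 20.2 °C)/0.006269 = 50100 W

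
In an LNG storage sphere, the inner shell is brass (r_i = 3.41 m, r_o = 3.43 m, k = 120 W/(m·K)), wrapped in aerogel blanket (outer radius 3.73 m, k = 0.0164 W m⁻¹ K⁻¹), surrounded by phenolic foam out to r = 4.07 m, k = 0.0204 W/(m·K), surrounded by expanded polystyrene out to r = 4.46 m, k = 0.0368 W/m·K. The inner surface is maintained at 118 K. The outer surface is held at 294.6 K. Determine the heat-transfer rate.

Series thermal resistances, inner to outer:
  R_brass = (1/3.41 − 1/3.43)/(4πk) = 0.001710/(4π·120) = 1.134×10^-6 K/W
  R_aerogel blanket = (1/3.43 − 1/3.73)/(4πk) = 0.02345/(4π·0.0164) = 0.1138 K/W
  R_phenolic foam = (1/3.73 − 1/4.07)/(4πk) = 0.02240/(4π·0.0204) = 0.08736 K/W
  R_expanded polystyrene = (1/4.07 − 1/4.46)/(4πk) = 0.02148/(4π·0.0368) = 0.04646 K/W
ΣR = 1.134×10^-6 + 0.1138 + 0.08736 + 0.04646 = 0.2476 K/W
Q = ΔT/ΣR = (118 K − 294.6 K)/0.2476 = -713 W
(Negative Q ⇒ heat flows inward; heat gain = 713 W.)

Q = 713 W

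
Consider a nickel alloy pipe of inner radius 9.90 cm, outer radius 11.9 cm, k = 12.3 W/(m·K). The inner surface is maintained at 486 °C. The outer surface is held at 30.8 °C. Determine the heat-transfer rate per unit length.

Q' = 191 kW/m

Q' = 2πk·ΔT/ln(r₂/r₁) = 2π × 12.3 × 455.2 / ln(0.119/0.0990) = 1.91×10^5 W/m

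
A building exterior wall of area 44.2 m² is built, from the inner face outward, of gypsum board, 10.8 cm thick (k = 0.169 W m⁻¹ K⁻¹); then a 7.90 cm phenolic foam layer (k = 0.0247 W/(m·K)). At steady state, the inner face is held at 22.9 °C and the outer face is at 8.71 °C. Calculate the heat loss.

Resistance network (inner→outer):
  R_gypsum board = L/(kA) = 0.108/(0.169·44.2) = 0.01446 K/W
  R_phenolic foam = L/(kA) = 0.0790/(0.0247·44.2) = 0.07236 K/W
ΣR = 0.01446 + 0.07236 = 0.08682 K/W
Q = ΔT/ΣR = (22.9 °C − 8.71 °C)/0.08682 = 163 W

Q = 163 W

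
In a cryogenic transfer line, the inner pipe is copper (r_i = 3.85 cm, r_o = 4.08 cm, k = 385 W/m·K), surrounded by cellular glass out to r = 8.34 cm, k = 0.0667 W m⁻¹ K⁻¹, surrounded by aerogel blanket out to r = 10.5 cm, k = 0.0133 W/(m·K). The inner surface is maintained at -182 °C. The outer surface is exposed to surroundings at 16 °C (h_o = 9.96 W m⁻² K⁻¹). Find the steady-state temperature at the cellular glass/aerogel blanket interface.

Series thermal resistances, inner to outer:
  R'_copper = ln(0.0408/0.0385)/(2πk) = 0.05802/(2π·385) = 2.399×10^-5 m·K/W
  R'_cellular glass = ln(0.0834/0.0408)/(2πk) = 0.7150/(2π·0.0667) = 1.706 m·K/W
  R'_aerogel blanket = ln(0.105/0.0834)/(2πk) = 0.2303/(2π·0.0133) = 2.756 m·K/W
  R'_conv,out = 1/(2πr h) = 1/(2π·0.105·9.96) = 0.1522 m·K/W
ΣR = 2.399×10^-5 + 1.706 + 2.756 + 0.1522 = 4.614 m·K/W
Q' = ΔT/ΣR = (-182 °C − 16 °C)/4.614 = -42.91 W/m
From the inner boundary to the cellular glass/aerogel blanket interface, ΣR_partial = 1.706 m·K/W.
T_interface = T_in − Q'·ΣR_partial = -182 °C − (-42.91)(1.706) = -109 °C

T = -109 °C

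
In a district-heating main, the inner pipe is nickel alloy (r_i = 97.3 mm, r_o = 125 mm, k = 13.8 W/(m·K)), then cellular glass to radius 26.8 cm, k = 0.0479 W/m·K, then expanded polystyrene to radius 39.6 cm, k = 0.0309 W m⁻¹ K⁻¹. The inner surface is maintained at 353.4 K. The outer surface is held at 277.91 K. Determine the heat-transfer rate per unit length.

Q' = 16.6 W/m

Series thermal resistances, inner to outer:
  R'_nickel alloy = ln(0.125/0.0973)/(2πk) = 0.2505/(2π·13.8) = 0.002889 m·K/W
  R'_cellular glass = ln(0.268/0.125)/(2πk) = 0.7627/(2π·0.0479) = 2.534 m·K/W
  R'_expanded polystyrene = ln(0.396/0.268)/(2πk) = 0.3904/(2π·0.0309) = 2.011 m·K/W
ΣR = 0.002889 + 2.534 + 2.011 = 4.548 m·K/W
Q' = ΔT/ΣR = (353.4 K − 277.91 K)/4.548 = 16.6 W/m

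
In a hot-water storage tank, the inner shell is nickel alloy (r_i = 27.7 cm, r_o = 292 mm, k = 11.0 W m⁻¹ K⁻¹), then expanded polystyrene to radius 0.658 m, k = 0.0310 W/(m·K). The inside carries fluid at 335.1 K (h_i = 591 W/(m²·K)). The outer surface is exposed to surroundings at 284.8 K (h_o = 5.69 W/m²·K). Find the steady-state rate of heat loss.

Q = 10.2 W

Series thermal resistances, inner to outer:
  R_conv,in = 1/(4πr²h) = 1/(4π·0.277²·591) = 0.001755 K/W
  R_nickel alloy = (1/0.277 − 1/0.292)/(4πk) = 0.1855/(4π·11.0) = 0.001342 K/W
  R_expanded polystyrene = (1/0.292 − 1/0.658)/(4πk) = 1.905/(4π·0.0310) = 4.890 K/W
  R_conv,out = 1/(4πr²h) = 1/(4π·0.658²·5.69) = 0.03230 K/W
ΣR = 0.001755 + 0.001342 + 4.890 + 0.03230 = 4.925 K/W
Q = ΔT/ΣR = (335.1 K − 284.8 K)/4.925 = 10.2 W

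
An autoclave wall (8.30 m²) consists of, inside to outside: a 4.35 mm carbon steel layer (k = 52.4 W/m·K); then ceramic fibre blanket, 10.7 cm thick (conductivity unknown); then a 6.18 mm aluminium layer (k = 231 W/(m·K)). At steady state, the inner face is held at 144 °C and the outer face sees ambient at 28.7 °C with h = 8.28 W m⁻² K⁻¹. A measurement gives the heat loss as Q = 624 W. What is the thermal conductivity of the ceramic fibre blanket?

k = 0.0757 W/m·K

ΣR = ΔT/Q = |144 − 28.7|/624 = 0.1848 K/W
Known resistances:
  R_carbon steel = L/(kA) = 0.00435/(52.4·8.30) = 1.000×10^-5 K/W
  R_aluminium = L/(kA) = 0.00618/(231·8.30) = 3.223×10^-6 K/W
  R_conv,out = 1/(hA) = 1/(8.28·8.30) = 0.01455 K/W
R_ceramic fibre blanket = ΣR − ΣR_known = 0.1848 − 0.01456 = 0.1702 K/W
L/(kA) = 0.1702 ⇒ k = 0.107/(0.1702·8.30) = 0.0757 W/m·K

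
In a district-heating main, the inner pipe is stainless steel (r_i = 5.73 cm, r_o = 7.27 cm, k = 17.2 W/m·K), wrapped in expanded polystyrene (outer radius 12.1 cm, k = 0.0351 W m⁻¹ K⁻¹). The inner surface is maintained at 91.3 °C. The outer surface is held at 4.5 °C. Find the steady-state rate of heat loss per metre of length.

Treat each layer as a resistance in series:
  R'_stainless steel = ln(0.0727/0.0573)/(2πk) = 0.2380/(2π·17.2) = 0.002203 m·K/W
  R'_expanded polystyrene = ln(0.121/0.0727)/(2πk) = 0.5094/(2π·0.0351) = 2.310 m·K/W
ΣR = 0.002203 + 2.310 = 2.312 m·K/W
Q' = ΔT/ΣR = (91.3 °C − 4.5 °C)/2.312 = 37.5 W/m

Q' = 37.5 W/m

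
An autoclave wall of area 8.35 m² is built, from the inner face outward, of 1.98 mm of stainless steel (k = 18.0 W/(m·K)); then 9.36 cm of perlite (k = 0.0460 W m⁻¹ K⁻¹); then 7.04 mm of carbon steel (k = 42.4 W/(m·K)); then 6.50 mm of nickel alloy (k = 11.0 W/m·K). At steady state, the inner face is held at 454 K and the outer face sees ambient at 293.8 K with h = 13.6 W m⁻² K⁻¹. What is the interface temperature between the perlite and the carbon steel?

Resistance network (inner→outer):
  R_stainless steel = L/(kA) = 0.00198/(18.0·8.35) = 1.317×10^-5 K/W
  R_perlite = L/(kA) = 0.0936/(0.0460·8.35) = 0.2437 K/W
  R_carbon steel = L/(kA) = 0.00704/(42.4·8.35) = 1.988×10^-5 K/W
  R_nickel alloy = L/(kA) = 0.00650/(11.0·8.35) = 7.077×10^-5 K/W
  R_conv,out = 1/(hA) = 1/(13.6·8.35) = 0.008806 K/W
ΣR = 1.317×10^-5 + 0.2437 + 1.988×10^-5 + 7.077×10^-5 + 0.008806 = 0.2526 K/W
Q = ΔT/ΣR = (454 K − 293.8 K)/0.2526 = 634.2 W
From the inner boundary to the perlite/carbon steel interface, ΣR_partial = 0.2437 K/W.
T_interface = T_in − Q·ΣR_partial = 454 K − (634.2)(0.2437) = 299.4 K

T = 299.4 K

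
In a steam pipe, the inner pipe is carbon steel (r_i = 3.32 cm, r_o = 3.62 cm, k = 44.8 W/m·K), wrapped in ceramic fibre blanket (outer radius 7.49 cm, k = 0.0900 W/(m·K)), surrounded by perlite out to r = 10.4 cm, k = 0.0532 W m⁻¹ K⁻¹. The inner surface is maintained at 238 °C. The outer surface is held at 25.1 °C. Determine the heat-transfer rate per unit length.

Q' = 93.9 W/m

Series thermal resistances, inner to outer:
  R'_carbon steel = ln(0.0362/0.0332)/(2πk) = 0.08651/(2π·44.8) = 3.073×10^-4 m·K/W
  R'_ceramic fibre blanket = ln(0.0749/0.0362)/(2πk) = 0.7271/(2π·0.0900) = 1.286 m·K/W
  R'_perlite = ln(0.104/0.0749)/(2πk) = 0.3282/(2π·0.0532) = 0.9820 m·K/W
ΣR = 3.073×10^-4 + 1.286 + 0.9820 = 2.268 m·K/W
Q' = ΔT/ΣR = (238 °C − 25.1 °C)/2.268 = 93.9 W/m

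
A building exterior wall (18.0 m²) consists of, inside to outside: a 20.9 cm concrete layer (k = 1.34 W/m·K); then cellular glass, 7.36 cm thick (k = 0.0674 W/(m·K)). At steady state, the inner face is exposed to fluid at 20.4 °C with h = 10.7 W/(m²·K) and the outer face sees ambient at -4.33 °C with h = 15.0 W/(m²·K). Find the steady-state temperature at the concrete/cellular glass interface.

Series thermal resistances, inner to outer:
  R_conv,in = 1/(hA) = 1/(10.7·18.0) = 0.005192 K/W
  R_concrete = L/(kA) = 0.209/(1.34·18.0) = 0.008665 K/W
  R_cellular glass = L/(kA) = 0.0736/(0.0674·18.0) = 0.06067 K/W
  R_conv,out = 1/(hA) = 1/(15.0·18.0) = 0.003704 K/W
ΣR = 0.005192 + 0.008665 + 0.06067 + 0.003704 = 0.07823 K/W
Q = ΔT/ΣR = (20.4 °C − -4.33 °C)/0.07823 = 316.1 W
From the inner boundary to the concrete/cellular glass interface, ΣR_partial = 0.01386 K/W.
T_interface = T_in − Q·ΣR_partial = 20.4 °C − (316.1)(0.01386) = 16.0 °C

T = 16.0 °C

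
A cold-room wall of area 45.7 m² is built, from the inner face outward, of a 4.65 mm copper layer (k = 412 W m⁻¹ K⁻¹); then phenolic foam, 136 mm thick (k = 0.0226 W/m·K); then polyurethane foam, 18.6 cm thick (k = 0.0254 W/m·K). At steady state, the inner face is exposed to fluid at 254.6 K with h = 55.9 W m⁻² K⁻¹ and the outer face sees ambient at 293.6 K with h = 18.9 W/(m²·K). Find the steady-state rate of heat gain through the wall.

Q = 133 W

Treat each layer as a resistance in series:
  R_conv,in = 1/(hA) = 1/(55.9·45.7) = 3.914×10^-4 K/W
  R_copper = L/(kA) = 0.00465/(412·45.7) = 2.470×10^-7 K/W
  R_phenolic foam = L/(kA) = 0.136/(0.0226·45.7) = 0.1317 K/W
  R_polyurethane foam = L/(kA) = 0.186/(0.0254·45.7) = 0.1602 K/W
  R_conv,out = 1/(hA) = 1/(18.9·45.7) = 0.001158 K/W
ΣR = 3.914×10^-4 + 2.470×10^-7 + 0.1317 + 0.1602 + 0.001158 = 0.2934 K/W
Q = ΔT/ΣR = (254.6 K − 293.6 K)/0.2934 = -133 W
(Negative Q ⇒ heat flows inward; heat gain = 133 W.)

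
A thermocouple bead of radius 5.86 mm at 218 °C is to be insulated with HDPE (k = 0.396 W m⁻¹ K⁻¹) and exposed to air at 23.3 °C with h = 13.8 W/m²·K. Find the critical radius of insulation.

For a sphere, r_cr = 2k_ins/h = 2·0.396/13.8 = 0.0574 m = 5.74 cm

r_cr = 5.74 cm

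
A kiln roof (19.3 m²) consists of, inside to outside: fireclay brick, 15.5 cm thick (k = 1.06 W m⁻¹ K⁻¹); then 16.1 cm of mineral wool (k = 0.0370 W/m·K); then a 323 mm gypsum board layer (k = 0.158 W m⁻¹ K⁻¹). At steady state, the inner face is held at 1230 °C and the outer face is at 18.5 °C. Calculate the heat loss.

Q = 3.57 kW

Resistance network (inner→outer):
  R_fireclay brick = L/(kA) = 0.155/(1.06·19.3) = 0.007576 K/W
  R_mineral wool = L/(kA) = 0.161/(0.0370·19.3) = 0.2255 K/W
  R_gypsum board = L/(kA) = 0.323/(0.158·19.3) = 0.1059 K/W
ΣR = 0.007576 + 0.2255 + 0.1059 = 0.3390 K/W
Q = ΔT/ΣR = (1230 °C − 18.5 °C)/0.3390 = 3570 W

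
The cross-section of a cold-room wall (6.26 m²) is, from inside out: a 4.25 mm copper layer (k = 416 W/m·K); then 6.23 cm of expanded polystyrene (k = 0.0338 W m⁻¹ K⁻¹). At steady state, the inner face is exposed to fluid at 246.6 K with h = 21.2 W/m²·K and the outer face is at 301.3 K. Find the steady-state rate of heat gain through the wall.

Resistance network (inner→outer):
  R_conv,in = 1/(hA) = 1/(21.2·6.26) = 0.007535 K/W
  R_copper = L/(kA) = 0.00425/(416·6.26) = 1.632×10^-6 K/W
  R_expanded polystyrene = L/(kA) = 0.0623/(0.0338·6.26) = 0.2944 K/W
ΣR = 0.007535 + 1.632×10^-6 + 0.2944 = 0.3019 K/W
Q = ΔT/ΣR = (246.6 K − 301.3 K)/0.3019 = -181 W
(Negative Q ⇒ heat flows inward; heat gain = 181 W.)

Q = 181 W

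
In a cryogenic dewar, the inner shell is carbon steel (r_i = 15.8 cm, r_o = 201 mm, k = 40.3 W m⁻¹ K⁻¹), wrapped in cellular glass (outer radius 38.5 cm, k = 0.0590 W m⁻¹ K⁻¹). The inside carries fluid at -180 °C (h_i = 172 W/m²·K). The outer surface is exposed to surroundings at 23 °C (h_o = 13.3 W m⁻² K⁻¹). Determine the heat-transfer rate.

Q = 62.1 W

Series thermal resistances, inner to outer:
  R_conv,in = 1/(4πr²h) = 1/(4π·0.158²·172) = 0.01853 K/W
  R_carbon steel = (1/0.158 − 1/0.201)/(4πk) = 1.354/(4π·40.3) = 0.002674 K/W
  R_cellular glass = (1/0.201 − 1/0.385)/(4πk) = 2.378/(4π·0.0590) = 3.207 K/W
  R_conv,out = 1/(4πr²h) = 1/(4π·0.385²·13.3) = 0.04037 K/W
ΣR = 0.01853 + 0.002674 + 3.207 + 0.04037 = 3.269 K/W
Q = ΔT/ΣR = (-180 °C − 23 °C)/3.269 = -62.1 W
(Negative Q ⇒ heat flows inward; heat gain = 62.1 W.)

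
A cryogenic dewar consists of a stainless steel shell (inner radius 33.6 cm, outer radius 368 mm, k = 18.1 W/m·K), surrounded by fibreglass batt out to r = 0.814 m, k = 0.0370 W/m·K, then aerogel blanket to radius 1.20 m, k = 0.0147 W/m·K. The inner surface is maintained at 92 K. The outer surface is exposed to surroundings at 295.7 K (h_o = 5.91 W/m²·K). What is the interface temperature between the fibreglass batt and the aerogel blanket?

Series thermal resistances, inner to outer:
  R_stainless steel = (1/0.336 − 1/0.368)/(4πk) = 0.2588/(4π·18.1) = 0.001138 K/W
  R_fibreglass batt = (1/0.368 − 1/0.814)/(4πk) = 1.489/(4π·0.0370) = 3.202 K/W
  R_aerogel blanket = (1/0.814 − 1/1.20)/(4πk) = 0.3952/(4π·0.0147) = 2.139 K/W
  R_conv,out = 1/(4πr²h) = 1/(4π·1.20²·5.91) = 0.009351 K/W
ΣR = 0.001138 + 3.202 + 2.139 + 0.009351 = 5.351 K/W
Q = ΔT/ΣR = (92 K − 295.7 K)/5.351 = -38.07 W
From the inner boundary to the fibreglass batt/aerogel blanket interface, ΣR_partial = 3.203 K/W.
T_interface = T_in − Q·ΣR_partial = 92 K − (-38.07)(3.203) = 213.9 K

T = 213.9 K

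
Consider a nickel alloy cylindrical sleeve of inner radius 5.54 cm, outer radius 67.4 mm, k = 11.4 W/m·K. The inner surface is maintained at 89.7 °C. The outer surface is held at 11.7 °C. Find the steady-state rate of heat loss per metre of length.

Q' = 28500 W/m

Q' = 2πk·ΔT/ln(r₂/r₁) = 2π × 11.4 × 78 / ln(0.0674/0.0554) = 28500 W/m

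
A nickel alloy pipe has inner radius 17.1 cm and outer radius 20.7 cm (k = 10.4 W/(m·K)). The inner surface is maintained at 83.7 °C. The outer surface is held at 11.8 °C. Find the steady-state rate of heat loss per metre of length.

Q' = 24600 W/m

Q' = 2πk·ΔT/ln(r₂/r₁) = 2π × 10.4 × 71.9 / ln(0.207/0.171) = 24600 W/m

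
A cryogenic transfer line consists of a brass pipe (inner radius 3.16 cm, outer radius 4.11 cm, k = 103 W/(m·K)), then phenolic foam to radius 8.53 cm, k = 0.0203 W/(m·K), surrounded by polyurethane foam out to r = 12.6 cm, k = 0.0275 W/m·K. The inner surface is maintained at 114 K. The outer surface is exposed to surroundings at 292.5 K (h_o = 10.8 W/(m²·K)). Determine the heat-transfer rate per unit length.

Q' = 22.0 W/m

Series thermal resistances, inner to outer:
  R'_brass = ln(0.0411/0.0316)/(2πk) = 0.2629/(2π·103) = 4.062×10^-4 m·K/W
  R'_phenolic foam = ln(0.0853/0.0411)/(2πk) = 0.7302/(2π·0.0203) = 5.725 m·K/W
  R'_polyurethane foam = ln(0.126/0.0853)/(2πk) = 0.3901/(2π·0.0275) = 2.258 m·K/W
  R'_conv,out = 1/(2πr h) = 1/(2π·0.126·10.8) = 0.1170 m·K/W
ΣR = 4.062×10^-4 + 5.725 + 2.258 + 0.1170 = 8.100 m·K/W
Q' = ΔT/ΣR = (114 K − 292.5 K)/8.100 = -22.0 W/m
(Negative Q' ⇒ heat flows inward; heat gain = 22.0 W/m.)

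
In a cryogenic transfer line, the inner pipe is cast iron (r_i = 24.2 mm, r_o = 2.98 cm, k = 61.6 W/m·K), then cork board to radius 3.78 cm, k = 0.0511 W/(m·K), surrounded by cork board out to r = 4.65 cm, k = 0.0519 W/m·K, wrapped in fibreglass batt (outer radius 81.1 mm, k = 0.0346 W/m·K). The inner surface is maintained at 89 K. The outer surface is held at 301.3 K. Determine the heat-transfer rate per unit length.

Resistance network (inner→outer):
  R'_cast iron = ln(0.0298/0.0242)/(2πk) = 0.2082/(2π·61.6) = 5.378×10^-4 m·K/W
  R'_cork board = ln(0.0378/0.0298)/(2πk) = 0.2378/(2π·0.0511) = 0.7406 m·K/W
  R'_cork board = ln(0.0465/0.0378)/(2πk) = 0.2071/(2π·0.0519) = 0.6352 m·K/W
  R'_fibreglass batt = ln(0.0811/0.0465)/(2πk) = 0.5562/(2π·0.0346) = 2.559 m·K/W
ΣR = 5.378×10^-4 + 0.7406 + 0.6352 + 2.559 = 3.935 m·K/W
Q' = ΔT/ΣR = (89 K − 301.3 K)/3.935 = -54.0 W/m
(Negative Q' ⇒ heat flows inward; heat gain = 54.0 W/m.)

Q' = 54.0 W/m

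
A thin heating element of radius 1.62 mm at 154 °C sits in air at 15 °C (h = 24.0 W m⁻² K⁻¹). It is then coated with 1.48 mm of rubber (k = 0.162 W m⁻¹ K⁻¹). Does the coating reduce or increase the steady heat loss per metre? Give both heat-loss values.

Critical radius for a cylinder: r_cr = k/h = 0.00675 m = 0.675 cm.
Outer radius after coating: r₂ = 0.00162 + 0.00148 = 0.00310 m.
Since r₁ < r_cr and r₂ ≤ r_cr, the coating moves toward the maximum at r_cr — heat loss rises.
Bare: R = 1/(2πr₁h) = 4.093 m·K/W; Q = 139/4.093 = 34.0 W/m.
Coated: R = R_cond + R_conv = 2.777 m·K/W; Q = 139/2.777 = 50.1 W/m.

increases: 34.0 → 50.1 W/m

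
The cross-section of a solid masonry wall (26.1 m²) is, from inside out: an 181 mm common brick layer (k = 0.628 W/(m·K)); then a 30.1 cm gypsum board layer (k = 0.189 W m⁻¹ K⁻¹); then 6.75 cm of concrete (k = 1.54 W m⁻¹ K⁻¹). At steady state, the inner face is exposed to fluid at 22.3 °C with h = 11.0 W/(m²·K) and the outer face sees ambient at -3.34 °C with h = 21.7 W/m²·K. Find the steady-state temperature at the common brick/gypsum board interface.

Resistance network (inner→outer):
  R_conv,in = 1/(hA) = 1/(11.0·26.1) = 0.003483 K/W
  R_common brick = L/(kA) = 0.181/(0.628·26.1) = 0.01104 K/W
  R_gypsum board = L/(kA) = 0.301/(0.189·26.1) = 0.06102 K/W
  R_concrete = L/(kA) = 0.0675/(1.54·26.1) = 0.001679 K/W
  R_conv,out = 1/(hA) = 1/(21.7·26.1) = 0.001766 K/W
ΣR = 0.003483 + 0.01104 + 0.06102 + 0.001679 + 0.001766 = 0.07899 K/W
Q = ΔT/ΣR = (22.3 °C − -3.34 °C)/0.07899 = 324.6 W
From the inner boundary to the common brick/gypsum board interface, ΣR_partial = 0.01452 K/W.
T_interface = T_in − Q·ΣR_partial = 22.3 °C − (324.6)(0.01452) = 17.6 °C

T = 17.6 °C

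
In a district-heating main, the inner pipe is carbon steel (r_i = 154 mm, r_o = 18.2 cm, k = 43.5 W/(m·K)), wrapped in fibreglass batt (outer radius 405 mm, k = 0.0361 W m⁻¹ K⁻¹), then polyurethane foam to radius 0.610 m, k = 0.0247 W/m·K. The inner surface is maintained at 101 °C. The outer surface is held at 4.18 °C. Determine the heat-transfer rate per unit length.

Treat each layer as a resistance in series:
  R'_carbon steel = ln(0.182/0.154)/(2πk) = 0.1671/(2π·43.5) = 6.112×10^-4 m·K/W
  R'_fibreglass batt = ln(0.405/0.182)/(2πk) = 0.7999/(2π·0.0361) = 3.526 m·K/W
  R'_polyurethane foam = ln(0.610/0.405)/(2πk) = 0.4096/(2π·0.0247) = 2.639 m·K/W
ΣR = 6.112×10^-4 + 3.526 + 2.639 = 6.166 m·K/W
Q' = ΔT/ΣR = (101 °C − 4.18 °C)/6.166 = 15.7 W/m

Q' = 15.7 W/m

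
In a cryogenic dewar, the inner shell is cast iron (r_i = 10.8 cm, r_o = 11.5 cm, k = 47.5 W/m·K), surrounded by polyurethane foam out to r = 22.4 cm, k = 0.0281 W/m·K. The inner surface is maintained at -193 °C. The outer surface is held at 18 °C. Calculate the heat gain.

Series thermal resistances, inner to outer:
  R_cast iron = (1/0.108 − 1/0.115)/(4πk) = 0.5636/(4π·47.5) = 9.442×10^-4 K/W
  R_polyurethane foam = (1/0.115 − 1/0.224)/(4πk) = 4.231/(4π·0.0281) = 11.98 K/W
ΣR = 9.442×10^-4 + 11.98 = 11.98 K/W
Q = ΔT/ΣR = (-193 °C − 18 °C)/11.98 = -17.6 W
(Negative Q ⇒ heat flows inward; heat gain = 17.6 W.)

Q = 17.6 W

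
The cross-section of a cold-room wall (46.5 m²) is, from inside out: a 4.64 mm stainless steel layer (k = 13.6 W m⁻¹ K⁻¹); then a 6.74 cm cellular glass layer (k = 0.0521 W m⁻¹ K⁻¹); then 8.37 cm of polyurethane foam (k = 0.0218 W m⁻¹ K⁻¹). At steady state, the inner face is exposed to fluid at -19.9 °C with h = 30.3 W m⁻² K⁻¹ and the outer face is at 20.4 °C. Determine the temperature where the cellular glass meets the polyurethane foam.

T = -9.55 °C

Treat each layer as a resistance in series:
  R_conv,in = 1/(hA) = 1/(30.3·46.5) = 7.097×10^-4 K/W
  R_stainless steel = L/(kA) = 0.00464/(13.6·46.5) = 7.337×10^-6 K/W
  R_cellular glass = L/(kA) = 0.0674/(0.0521·46.5) = 0.02782 K/W
  R_polyurethane foam = L/(kA) = 0.0837/(0.0218·46.5) = 0.08257 K/W
ΣR = 7.097×10^-4 + 7.337×10^-6 + 0.02782 + 0.08257 = 0.1111 K/W
Q = ΔT/ΣR = (-19.9 °C − 20.4 °C)/0.1111 = -362.7 W
From the inner boundary to the cellular glass/polyurethane foam interface, ΣR_partial = 0.02854 K/W.
T_interface = T_in − Q·ΣR_partial = -19.9 °C − (-362.7)(0.02854) = -9.55 °C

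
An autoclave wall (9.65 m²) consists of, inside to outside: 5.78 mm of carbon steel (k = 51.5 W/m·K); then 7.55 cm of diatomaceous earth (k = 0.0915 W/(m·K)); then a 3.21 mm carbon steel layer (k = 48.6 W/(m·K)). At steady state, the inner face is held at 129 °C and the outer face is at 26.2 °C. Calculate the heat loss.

Q = 1200 W

Resistance network (inner→outer):
  R_carbon steel = L/(kA) = 0.00578/(51.5·9.65) = 1.163×10^-5 K/W
  R_diatomaceous earth = L/(kA) = 0.0755/(0.0915·9.65) = 0.08551 K/W
  R_carbon steel = L/(kA) = 0.00321/(48.6·9.65) = 6.844×10^-6 K/W
ΣR = 1.163×10^-5 + 0.08551 + 6.844×10^-6 = 0.08553 K/W
Q = ΔT/ΣR = (129 °C − 26.2 °C)/0.08553 = 1200 W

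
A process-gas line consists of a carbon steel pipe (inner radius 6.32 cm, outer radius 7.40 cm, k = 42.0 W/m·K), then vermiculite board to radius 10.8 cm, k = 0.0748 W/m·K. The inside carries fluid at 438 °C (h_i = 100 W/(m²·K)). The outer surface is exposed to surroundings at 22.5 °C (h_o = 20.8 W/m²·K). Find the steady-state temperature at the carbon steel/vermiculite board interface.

Resistance network (inner→outer):
  R'_conv,in = 1/(2πr h) = 1/(2π·0.0632·100) = 0.02518 m·K/W
  R'_carbon steel = ln(0.0740/0.0632)/(2πk) = 0.1578/(2π·42.0) = 5.978×10^-4 m·K/W
  R'_vermiculite board = ln(0.108/0.0740)/(2πk) = 0.3781/(2π·0.0748) = 0.8044 m·K/W
  R'_conv,out = 1/(2πr h) = 1/(2π·0.108·20.8) = 0.07085 m·K/W
ΣR = 0.02518 + 5.978×10^-4 + 0.8044 + 0.07085 = 0.9010 m·K/W
Q' = ΔT/ΣR = (438 °C − 22.5 °C)/0.9010 = 461.2 W/m
From the inner boundary to the carbon steel/vermiculite board interface, ΣR_partial = 0.02578 m·K/W.
T_interface = T_in − Q'·ΣR_partial = 438 °C − (461.2)(0.02578) = 426 °C

T = 426 °C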